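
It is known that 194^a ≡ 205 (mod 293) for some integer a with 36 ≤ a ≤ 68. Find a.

68

Compute 194^36 mod 293 = 141, then multiply by 194 repeatedly:
  194^36=141  194^37=105  194^38=153  194^39=89  194^40=272
  194^41=28  194^42=158  194^43=180  194^44=53  194^45=27
  194^46=257  194^47=48  194^48=229  194^49=183  194^50=49
  194^51=130  194^52=22  194^53=166  194^54=267  194^55=230
  194^56=84  194^57=181  194^58=247  194^59=159  194^60=81
  194^61=185  194^62=144  194^63=101  194^64=256  194^65=147
  194^66=97  194^67=66  194^68=205
Found 205 at exponent 68.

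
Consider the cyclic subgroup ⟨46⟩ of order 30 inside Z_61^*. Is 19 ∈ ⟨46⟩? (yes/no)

yes

19 ∈ ⟨46⟩ iff 19^30 ≡ 1 (mod 61), since |⟨46⟩| = 30.
19^30 mod 61 = 1.
Since 1 = 1, 19 lies in the subgroup.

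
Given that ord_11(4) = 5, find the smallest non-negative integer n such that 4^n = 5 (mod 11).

2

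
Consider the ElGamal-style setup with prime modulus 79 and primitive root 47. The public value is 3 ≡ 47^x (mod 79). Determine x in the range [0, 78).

41

Baby-step giant-step with m = ceil(sqrt(78)) = 9.
Baby table (47^j mod 79 for j=0..8):
  0:1  1:47  2:76  3:17  4:9  5:28  6:52  7:74
  8:2
Giant step factor: 47^(-9) ≡ 58 (mod 79).
Scan 3·58^i mod 79 for i = 0, 1, …:
  i=0: 3   i=1: 16   i=2: 59   i=3: 25
  i=4: 28
Match at i=4, j=5: x = 4·9 + 5 = 41.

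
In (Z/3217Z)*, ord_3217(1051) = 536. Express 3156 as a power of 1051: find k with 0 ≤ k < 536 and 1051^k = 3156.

Baby-step giant-step with m = ceil(sqrt(536)) = 24.
Baby table (1051^j mod 3217 for j=0..23):
  0:1  1:1051  2:1170  3:776  4:1675  5:726  6:597  7:132
  8:401  9:24  10:2705  11:2344  12:2539  13:1596  14:1339  15:1460
  16:3168  17:3190  18:576  19:580  20:1567  21:3030  22:2917  23:3183
Giant step factor: 1051^(-24) ≡ 445 (mod 3217).
Scan 3156·445^i mod 3217 for i = 0, 1, …:
  i=0: 3156   i=1: 1808   i=2: 310   i=3: 2836
  i=4: 956   i=5: 776
Match at i=5, j=3: k = 5·24 + 3 = 123.

123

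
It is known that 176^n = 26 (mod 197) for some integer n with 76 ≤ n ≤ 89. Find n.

78

Compute 176^76 mod 197 = 76, then multiply by 176 repeatedly:
  176^76=76  176^77=177  176^78=26
Found 26 at exponent 78.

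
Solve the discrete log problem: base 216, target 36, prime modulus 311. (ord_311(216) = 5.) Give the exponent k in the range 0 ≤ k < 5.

4

Successive powers of 216 modulo 311:
  216^0=1  216^1=216  216^2=6  216^3=52  216^4=36
So 216^4 ≡ 36 (mod 311), giving k = 4.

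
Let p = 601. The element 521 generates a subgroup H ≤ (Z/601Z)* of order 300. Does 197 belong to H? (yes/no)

yes

197 ∈ ⟨521⟩ iff 197^300 ≡ 1 (mod 601), since |⟨521⟩| = 300.
197^300 mod 601 = 1.
Since 1 = 1, 197 lies in the subgroup.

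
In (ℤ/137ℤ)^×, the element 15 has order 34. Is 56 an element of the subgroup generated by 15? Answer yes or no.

56 ∈ ⟨15⟩ iff 56^34 ≡ 1 (mod 137), since |⟨15⟩| = 34.
56^34 mod 137 = 1.
Since 1 = 1, 56 lies in the subgroup.

yes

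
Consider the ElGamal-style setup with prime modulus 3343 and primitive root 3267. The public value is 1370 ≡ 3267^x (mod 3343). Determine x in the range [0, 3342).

3036

Baby-step giant-step with m = ceil(sqrt(3342)) = 58.
Baby table (3267^j mod 3343 for j=0..57):
  0:1  1:3267  2:2433  3:2300  4:2379  5:3061  6:1374  7:2552
  8:3285  9:1065  10:2635  11:320  12:2424  13:2984  14:540  15:2419
  16:21  17:1747  18:948  19:1498  20:3157  21:764  22:2110  23:104
  24:2125  25:2307  26:1847  27:34  28:759  29:2490  30:1311  31:654
  32:441  33:3257  34:3193  35:1371  36:2780  37:2672  38:851  39:2184
  40:1166  41:1645  42:2014  43:714  44:2567  45:2145  46:787  47:362
  48:2575  49:1537  50:193  51:2047  52:1549  53:2624  54:1156  55:2405
  56:1085  57:1115
Giant step factor: 3267^(-58) ≡ 3277 (mod 3343).
Scan 1370·3277^i mod 3343 for i = 0, 1, …:
  i=0: 1370   i=1: 3184   i=2: 465   i=3: 2740
  i=4: 3025   i=5: 930   i=6: 2137   i=7: 2707
  i=8: 1860   i=9: 931     …   i=51: 2738
  i=52: 3157
Match at i=52, j=20: x = 52·58 + 20 = 3036.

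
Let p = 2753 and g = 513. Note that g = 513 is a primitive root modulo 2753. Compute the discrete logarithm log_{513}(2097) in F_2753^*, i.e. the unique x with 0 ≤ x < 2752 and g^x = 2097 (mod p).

1531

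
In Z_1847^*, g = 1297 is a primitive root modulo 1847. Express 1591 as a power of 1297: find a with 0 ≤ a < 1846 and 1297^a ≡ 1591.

Baby-step giant-step with m = ceil(sqrt(1846)) = 43.
Baby table (1297^j mod 1847 for j=0..42):
  0:1  1:1297  2:1439  3:913  4:234  5:590  6:572  7:1237
  8:1193  9:1382  10:864  11:1326  12:265  13:163  14:853  15:1835
  16:1059  17:1202  18:126  19:886  20:308  21:524  22:1779  23:460
  24:39  25:714  26:711  27:514  28:1738  29:846  30:144  31:221
  32:352  33:335  34:450  35:1845  36:1100  37:816  38:21  39:1379
  40:667  41:703  42:1220
Giant step factor: 1297^(-43) ≡ 1052 (mod 1847).
Scan 1591·1052^i mod 1847 for i = 0, 1, …:
  i=0: 1591   i=1: 350   i=2: 647   i=3: 948
  i=4: 1763   i=5: 288   i=6: 68   i=7: 1350
  i=8: 1704   i=9: 1018     …   i=26: 1799
  i=27: 1220
Match at i=27, j=42: a = 27·43 + 42 = 1203.

1203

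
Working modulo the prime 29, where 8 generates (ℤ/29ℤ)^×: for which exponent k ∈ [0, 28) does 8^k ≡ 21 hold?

15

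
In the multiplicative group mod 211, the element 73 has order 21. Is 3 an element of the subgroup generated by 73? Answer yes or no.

no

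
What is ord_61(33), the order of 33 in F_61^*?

The order of 33 must divide p − 1 = 60 = 2^2 · 3 · 5.
Divisors: 1, 2, 3, 4, 5, 6, 10, 12, 15, 20, 30, 60.
Check each in increasing order: 33^1 ≡ 33;  33^2 ≡ 52;  33^3 ≡ 8;  33^4 ≡ 20;  33^5 ≡ 50;  33^6 ≡ 3;  33^10 ≡ 60;  33^12 ≡ 9;  33^15 ≡ 11;  33^20 ≡ 1.
Smallest exponent giving 1 is 20.

20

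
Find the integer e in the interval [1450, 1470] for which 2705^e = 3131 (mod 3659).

Compute 2705^1450 mod 3659 = 1486, then multiply by 2705 repeatedly:
  2705^1450=1486  2705^1451=2048  2705^1452=114  2705^1453=1014  2705^1454=2279
  2705^1455=2939  2705^1456=2647  2705^1457=3131
Found 3131 at exponent 1457.

1457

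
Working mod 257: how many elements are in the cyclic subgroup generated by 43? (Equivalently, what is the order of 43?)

256

The order of 43 must divide p − 1 = 256 = 2^8.
Divisors: 1, 2, 4, 8, 16, 32, 64, 128, 256.
Check each in increasing order: 43^1 ≡ 43;  43^2 ≡ 50;  43^4 ≡ 187;  43^8 ≡ 17;  43^16 ≡ 32;  43^32 ≡ 253;  43^64 ≡ 16;  43^128 ≡ 256;  43^256 ≡ 1.
Smallest exponent giving 1 is 256.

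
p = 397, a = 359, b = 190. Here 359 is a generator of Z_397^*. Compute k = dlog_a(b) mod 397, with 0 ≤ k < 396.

Baby-step giant-step with m = ceil(sqrt(396)) = 20.
Baby table (359^j mod 397 for j=0..19):
  0:1  1:359  2:253  3:311  4:92  5:77  6:250  7:28
  8:127  9:335  10:371  11:194  12:171  13:251  14:387  15:380
  16:249  17:66  18:271  19:24
Giant step factor: 359^(-20) ≡ 37 (mod 397).
Scan 190·37^i mod 397 for i = 0, 1, …:
  i=0: 190   i=1: 281   i=2: 75   i=3: 393
  i=4: 249
Match at i=4, j=16: k = 4·20 + 16 = 96.

96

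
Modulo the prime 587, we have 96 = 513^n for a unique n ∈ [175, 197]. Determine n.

175

Compute 513^175 mod 587 = 96, then multiply by 513 repeatedly:
  513^175=96
Found 96 at exponent 175.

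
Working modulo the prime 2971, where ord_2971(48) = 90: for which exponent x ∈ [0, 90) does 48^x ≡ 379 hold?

Baby-step giant-step with m = ceil(sqrt(90)) = 10.
Baby table (48^j mod 2971 for j=0..9):
  0:1  1:48  2:2304  3:665  4:2210  5:2095  6:2517  7:1976
  8:2747  9:1132
Giant step factor: 48^(-10) ≡ 2739 (mod 2971).
Scan 379·2739^i mod 2971 for i = 0, 1, …:
  i=0: 379   i=1: 1202   i=2: 410   i=3: 2923
  i=4: 2223   i=5: 1218   i=6: 2640   i=7: 2517
Match at i=7, j=6: x = 7·10 + 6 = 76.

76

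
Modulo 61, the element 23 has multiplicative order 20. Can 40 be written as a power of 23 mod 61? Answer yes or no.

no

⟨23⟩ has order 20; its elements mod 61 are {1, 3, 8, 9, 11, 20, 23, 24, 27, 28, 33, 34, 37, 38, 41, 50, 52, 53, 58, 60}.
40 is not in this set.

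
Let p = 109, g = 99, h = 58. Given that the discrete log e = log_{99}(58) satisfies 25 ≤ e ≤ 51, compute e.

Compute 99^25 mod 109 = 40, then multiply by 99 repeatedly:
  99^25=40  99^26=36  99^27=76  99^28=3  99^29=79
  99^30=82  99^31=52  99^32=25  99^33=77  99^34=102
  99^35=70  99^36=63  99^37=24  99^38=87  99^39=2
  99^40=89  99^41=91  99^42=71  99^43=53  99^44=15
  99^45=68  99^46=83  99^47=42  99^48=16  99^49=58
Found 58 at exponent 49.

49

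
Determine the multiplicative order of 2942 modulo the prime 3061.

The order of 2942 must divide p − 1 = 3060 = 2^2 · 3^2 · 5 · 17.
Divisors: 1, 2, 3, 4, 5, 6, 9, 10, 12, 15, 17, 18, 20, 30, 34, 36, 45, 51, 60, 68, 85, 90, 102, 153, 170, 180, 204, 255, 306, 340, 510, 612, 765, 1020, 1530, 3060.
Check each in increasing order: 2942^1 ≡ 2942;  2942^2 ≡ 1917;  2942^3 ≡ 1452;  2942^4 ≡ 1689;  2942^5 ≡ 1035;  2942^6 ≡ 2336;  2942^9 ≡ 284;  2942^10 ≡ 2936;  2942^12 ≡ 2194;  2942^15 ≡ 2248;  2942^17 ≡ 2589;  2942^18 ≡ 1070;  2942^20 ≡ 320;  2942^30 ≡ 2854;  2942^34 ≡ 2392;  2942^36 ≡ 86;  2942^45 ≡ 2997;  2942^51 ≡ 485;  2942^60 ≡ 3056;  2942^68 ≡ 655;  2942^85 ≡ 1.
Smallest exponent giving 1 is 85.

85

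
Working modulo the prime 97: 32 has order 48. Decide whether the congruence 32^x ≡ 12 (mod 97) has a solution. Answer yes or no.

yes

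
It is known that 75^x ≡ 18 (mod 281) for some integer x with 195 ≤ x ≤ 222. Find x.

222

Compute 75^195 mod 281 = 234, then multiply by 75 repeatedly:
  75^195=234  75^196=128  75^197=46  75^198=78  75^199=230
  75^200=109  75^201=26  75^202=264  75^203=130  75^204=196
  75^205=88  75^206=137  75^207=159  75^208=123  75^209=233
  75^210=53  75^211=41  75^212=265  75^213=205  75^214=201
  75^215=182  75^216=162  75^217=67  75^218=248  75^219=54
  75^220=116  75^221=270  75^222=18
Found 18 at exponent 222.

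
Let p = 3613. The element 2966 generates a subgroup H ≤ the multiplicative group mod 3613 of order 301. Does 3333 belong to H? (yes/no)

yes

3333 ∈ ⟨2966⟩ iff 3333^301 ≡ 1 (mod 3613), since |⟨2966⟩| = 301.
3333^301 mod 3613 = 1.
Since 1 = 1, 3333 lies in the subgroup.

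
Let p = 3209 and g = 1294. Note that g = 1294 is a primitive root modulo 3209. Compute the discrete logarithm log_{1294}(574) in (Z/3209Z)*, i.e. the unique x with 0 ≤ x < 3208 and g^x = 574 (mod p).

196

Baby-step giant-step with m = ceil(sqrt(3208)) = 57.
Baby table (1294^j mod 3209 for j=0..56):
  0:1  1:1294  2:2547  3:175  4:1820  5:2883  6:1744  7:809
  8:712  9:345  10:379  11:2658  12:2613  13:2145  14:3054  15:1597
  16:3131  17:1756  18:292  19:2395  20:2445  21:2965  22:1955  23:1078
  24:2226  25:1971  26:2528  27:1261  28:1562  29:2767  30:2463  31:585
  32:2875  33:1019  34:2896  35:2521  36:1830  37:2987  38:1542  39:2559
  40:2867  41:294  42:1774  43:1121  44:106  45:2386  46:426  47:2505
  48:380  49:743  50:1951  51:2320  52:1665  53:1271  54:1666  55:2565
  56:1004
Giant step factor: 1294^(-57) ≡ 130 (mod 3209).
Scan 574·130^i mod 3209 for i = 0, 1, …:
  i=0: 574   i=1: 813   i=2: 3002   i=3: 1971
Match at i=3, j=25: x = 3·57 + 25 = 196.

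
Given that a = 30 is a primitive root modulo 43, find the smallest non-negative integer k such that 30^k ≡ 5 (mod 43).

Baby-step giant-step with m = ceil(sqrt(42)) = 7.
Baby table (30^j mod 43 for j=0..6):
  0:1  1:30  2:40  3:39  4:9  5:12  6:16
Giant step factor: 30^(-7) ≡ 37 (mod 43).
Scan 5·37^i mod 43 for i = 0, 1, …:
  i=0: 5   i=1: 13   i=2: 8   i=3: 38
  i=4: 30
Match at i=4, j=1: k = 4·7 + 1 = 29.

29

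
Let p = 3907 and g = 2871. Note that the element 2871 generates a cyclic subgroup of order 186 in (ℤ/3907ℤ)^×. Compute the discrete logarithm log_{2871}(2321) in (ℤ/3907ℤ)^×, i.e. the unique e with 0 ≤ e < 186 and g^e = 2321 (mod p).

Baby-step giant-step with m = ceil(sqrt(186)) = 14.
Baby table (2871^j mod 3907 for j=0..13):
  0:1  1:2871  2:2778  3:1451  4:959  5:2761  6:3435  7:617
  8:1536  9:2760  10:564  11:1746  12:85  13:1801
Giant step factor: 2871^(-14) ≡ 1067 (mod 3907).
Scan 2321·1067^i mod 3907 for i = 0, 1, …:
  i=0: 2321   i=1: 3376   i=2: 3845   i=3: 265
  i=4: 1451
Match at i=4, j=3: e = 4·14 + 3 = 59.

59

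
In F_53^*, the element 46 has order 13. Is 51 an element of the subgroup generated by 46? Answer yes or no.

no

⟨46⟩ has order 13; its elements mod 53 are {1, 10, 13, 15, 16, 24, 28, 36, 42, 44, 46, 47, 49}.
51 is not in this set.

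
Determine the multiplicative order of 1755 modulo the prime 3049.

1016

The order of 1755 must divide p − 1 = 3048 = 2^3 · 3 · 127.
Divisors: 1, 2, 3, 4, 6, 8, 12, 24, 127, 254, 381, 508, 762, 1016, 1524, 3048.
Check each in increasing order: 1755^1 ≡ 1755;  1755^2 ≡ 535;  1755^3 ≡ 2882;  1755^4 ≡ 2668;  1755^6 ≡ 448;  1755^8 ≡ 1858;  1755^12 ≡ 2519;  1755^24 ≡ 392;  1755^127 ≡ 2912;  1755^254 ≡ 475;  1755^381 ≡ 2003;  1755^508 ≡ 3048;  1755^762 ≡ 2574;  1755^1016 ≡ 1.
Smallest exponent giving 1 is 1016.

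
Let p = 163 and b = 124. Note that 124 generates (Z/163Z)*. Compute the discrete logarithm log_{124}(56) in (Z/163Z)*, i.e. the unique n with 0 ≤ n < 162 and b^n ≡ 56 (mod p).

122

Baby-step giant-step with m = ceil(sqrt(162)) = 13.
Baby table (124^j mod 163 for j=0..12):
  0:1  1:124  2:54  3:13  4:145  5:50  6:6  7:92
  8:161  9:78  10:55  11:137  12:36
Giant step factor: 124^(-13) ≡ 44 (mod 163).
Scan 56·44^i mod 163 for i = 0, 1, …:
  i=0: 56   i=1: 19   i=2: 21   i=3: 109
  i=4: 69   i=5: 102   i=6: 87   i=7: 79
  i=8: 53   i=9: 50
Match at i=9, j=5: n = 9·13 + 5 = 122.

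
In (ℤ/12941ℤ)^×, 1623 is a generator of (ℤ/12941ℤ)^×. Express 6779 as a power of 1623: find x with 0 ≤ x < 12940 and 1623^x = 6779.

Baby-step giant-step with m = ceil(sqrt(12940)) = 114.
Baby table (1623^j mod 12941 for j=0..113):
  0:1  1:1623  2:7106  3:2607  4:12395  5:6771  6:2424  7:88
  8:473  9:4160  10:9419  11:3716  12:562  13:6256  14:7744  15:2801
  16:3732  17:648  18:3483  19:10633  20:7006  21:8540  22:609  23:4891
  24:5260  25:8861  26:3952  27:8301  28:942  29:1828  30:3355  31:9945
  32:3308  33:11310  34:5792  35:5250  36:5572  37:10538  38:8113  39:6402
  40:11764  41:4997  42:9065  43:11519  44:8533  45:2189  46:6913  47:12893
  48:12683  49:8319  50:4274  51:326  52:11458  53:117  54:8717  55:3178
  56:7376  57:823  58:2806  59:11847  60:10296  61:3577  62:7903  63:2038
  64:7719  65:1049  66:7256  67:178  68:4192  69:9591  70:11111  71:6340
  72:1725  73:4419  74:2723  75:6548  76:2843  77:7193  78:1457  79:9449
  80:642  81:6686  82:6820  83:4305  84:11816  85:11747  86:3288  87:4732
  88:6023  89:4874  90:3551  91:4528  92:11397  93:4642  94:2304  95:12384
  96:1859  97:1904  98:10234  99:6479  100:7325  101:8637  102:2748  103:8300
  104:12260  105:7663  106:748  107:10491  108:9478  109:8886  110:5704  111:4777
  112:1412  113:1119
Giant step factor: 1623^(-114) ≡ 880 (mod 12941).
Scan 6779·880^i mod 12941 for i = 0, 1, …:
  i=0: 6779   i=1: 12660   i=2: 11540   i=3: 9456
  i=4: 217   i=5: 9786   i=6: 5915   i=7: 2918
  i=8: 5522   i=9: 6485     …   i=82: 7203
  i=83: 10491
Match at i=83, j=107: x = 83·114 + 107 = 9569.

9569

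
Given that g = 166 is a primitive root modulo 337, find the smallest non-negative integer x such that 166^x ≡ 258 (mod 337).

264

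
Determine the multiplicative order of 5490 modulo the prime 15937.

15936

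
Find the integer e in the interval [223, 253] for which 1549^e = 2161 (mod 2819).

238

Compute 1549^223 mod 2819 = 1568, then multiply by 1549 repeatedly:
  1549^223=1568  1549^224=1673  1549^225=816  1549^226=1072  1549^227=137
  1549^228=788  1549^229=2804  1549^230=2136  1549^231=1977  1549^232=939
  1549^233=2726  1549^234=2531  1549^235=2109  1549^236=2439  1549^237=551
  1549^238=2161
Found 2161 at exponent 238.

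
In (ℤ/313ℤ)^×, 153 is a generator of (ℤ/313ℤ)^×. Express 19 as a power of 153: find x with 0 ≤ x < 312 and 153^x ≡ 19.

Baby-step giant-step with m = ceil(sqrt(312)) = 18.
Baby table (153^j mod 313 for j=0..17):
  0:1  1:153  2:247  3:231  4:287  5:91  6:151  7:254
  8:50  9:138  10:143  11:282  12:265  13:168  14:38  15:180
  16:309  17:14
Giant step factor: 153^(-18) ≡ 198 (mod 313).
Scan 19·198^i mod 313 for i = 0, 1, …:
  i=0: 19   i=1: 6   i=2: 249   i=3: 161
  i=4: 265
Match at i=4, j=12: x = 4·18 + 12 = 84.

84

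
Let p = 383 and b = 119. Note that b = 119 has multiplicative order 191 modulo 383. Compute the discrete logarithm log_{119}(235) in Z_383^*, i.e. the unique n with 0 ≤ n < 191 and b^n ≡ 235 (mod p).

Baby-step giant-step with m = ceil(sqrt(191)) = 14.
Baby table (119^j mod 383 for j=0..13):
  0:1  1:119  2:373  3:342  4:100  5:27  6:149  7:113
  8:42  9:19  10:346  11:193  12:370  13:368
Giant step factor: 119^(-14) ≡ 274 (mod 383).
Scan 235·274^i mod 383 for i = 0, 1, …:
  i=0: 235   i=1: 46   i=2: 348   i=3: 368
Match at i=3, j=13: n = 3·14 + 13 = 55.

55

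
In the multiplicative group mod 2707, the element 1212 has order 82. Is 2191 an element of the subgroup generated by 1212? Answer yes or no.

no

2191 ∈ ⟨1212⟩ iff 2191^82 ≡ 1 (mod 2707), since |⟨1212⟩| = 82.
2191^82 mod 2707 = 540.
Since 540 ≠ 1, 2191 does not lie in the subgroup.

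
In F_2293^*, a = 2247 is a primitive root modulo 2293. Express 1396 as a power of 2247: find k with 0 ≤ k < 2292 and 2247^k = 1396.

905

Baby-step giant-step with m = ceil(sqrt(2292)) = 48.
Baby table (2247^j mod 2293 for j=0..47):
  0:1  1:2247  2:2116  3:1263  4:1520  5:1163  6:1534  7:519
  8:1349  9:2150  10:1992  11:88  12:538  13:475  14:1080  15:766
  16:1452  17:1998  18:2105  19:1769  20:1174  21:1028  22:865  23:1484
  24:526  25:1027  26:911  27:1661  28:1556  29:1800  30:2041  31:127
  32:1037  33:451  34:2184  35:428  36:949  37:2206  38:1709  39:1641
  40:183  41:754  42:2004  43:1829  44:707  45:1873  46:976  47:964
Giant step factor: 2247^(-48) ≡ 543 (mod 2293).
Scan 1396·543^i mod 2293 for i = 0, 1, …:
  i=0: 1396   i=1: 1338   i=2: 1946   i=3: 1898
  i=4: 1057   i=5: 701   i=6: 5   i=7: 422
  i=8: 2139   i=9: 1219     …   i=17: 1150
  i=18: 754
Match at i=18, j=41: k = 18·48 + 41 = 905.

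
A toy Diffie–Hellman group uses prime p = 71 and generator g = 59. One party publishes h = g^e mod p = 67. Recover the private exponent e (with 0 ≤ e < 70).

Baby-step giant-step with m = ceil(sqrt(70)) = 9.
Baby table (59^j mod 71 for j=0..8):
  0:1  1:59  2:2  3:47  4:4  5:23  6:8  7:46
  8:16
Giant step factor: 59^(-9) ≡ 44 (mod 71).
Scan 67·44^i mod 71 for i = 0, 1, …:
  i=0: 67   i=1: 37   i=2: 66   i=3: 64
  i=4: 47
Match at i=4, j=3: e = 4·9 + 3 = 39.

39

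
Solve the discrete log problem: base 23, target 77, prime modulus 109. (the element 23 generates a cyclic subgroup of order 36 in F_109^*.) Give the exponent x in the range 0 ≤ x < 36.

7

Successive powers of 23 modulo 109:
  23^0=1  23^1=23  23^2=93  23^3=68  23^4=38  23^5=2
  23^6=46  23^7=77
So 23^7 ≡ 77 (mod 109), giving x = 7.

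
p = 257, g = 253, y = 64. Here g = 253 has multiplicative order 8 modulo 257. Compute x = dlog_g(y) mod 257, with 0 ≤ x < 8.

7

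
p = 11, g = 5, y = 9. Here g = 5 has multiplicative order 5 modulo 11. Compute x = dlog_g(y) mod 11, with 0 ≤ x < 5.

4

Successive powers of 5 modulo 11:
  5^0=1  5^1=5  5^2=3  5^3=4  5^4=9
So 5^4 ≡ 9 (mod 11), giving x = 4.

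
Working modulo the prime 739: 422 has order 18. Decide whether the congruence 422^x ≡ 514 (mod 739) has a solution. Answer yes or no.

yes

514 ∈ ⟨422⟩ iff 514^18 ≡ 1 (mod 739), since |⟨422⟩| = 18.
514^18 mod 739 = 1.
Since 1 = 1, 514 lies in the subgroup.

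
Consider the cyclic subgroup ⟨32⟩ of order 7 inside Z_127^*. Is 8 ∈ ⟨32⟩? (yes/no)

yes

⟨32⟩ has order 7; its elements mod 127 are {1, 2, 4, 8, 16, 32, 64}.
8 is in this set.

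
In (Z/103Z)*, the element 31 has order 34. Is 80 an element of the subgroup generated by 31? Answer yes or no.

yes

80 ∈ ⟨31⟩ iff 80^34 ≡ 1 (mod 103), since |⟨31⟩| = 34.
80^34 mod 103 = 1.
Since 1 = 1, 80 lies in the subgroup.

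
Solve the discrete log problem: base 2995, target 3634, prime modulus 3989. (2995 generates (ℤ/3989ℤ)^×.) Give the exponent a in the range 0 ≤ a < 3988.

1055

Baby-step giant-step with m = ceil(sqrt(3988)) = 64.
Baby table (2995^j mod 3989 for j=0..63):
  0:1  1:2995  2:2753  3:3961  4:3898  5:2696  6:784  7:2548
  8:303  9:1982  10:458  11:3483  12:350  13:3132  14:2201  15:2167
  16:62  17:2196  18:3148  19:2253  20:2336  21:3603  22:740  23:2405
  24:2830  25:3214  26:473  27:540  28:1755  29:2712  30:836  31:2717
  32:3844  33:526  34:3704  35:71  36:1228  37:2  38:2001  39:1517
  40:3933  41:3807  42:1403  43:1568  44:1107  45:606  46:3964  47:916
  48:2977  49:700  50:2275  51:413  52:345  53:124  54:403  55:2307
  56:517  57:683  58:3217  59:1480  60:821  61:1671  62:2439  63:946
Giant step factor: 2995^(-64) ≡ 2109 (mod 3989).
Scan 3634·2109^i mod 3989 for i = 0, 1, …:
  i=0: 3634   i=1: 1237   i=2: 27   i=3: 1097
  i=4: 3942   i=5: 602   i=6: 1116   i=7: 134
  i=8: 3376   i=9: 3608     …   i=15: 2445
  i=16: 2717
Match at i=16, j=31: a = 16·64 + 31 = 1055.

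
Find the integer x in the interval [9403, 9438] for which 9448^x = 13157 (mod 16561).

9405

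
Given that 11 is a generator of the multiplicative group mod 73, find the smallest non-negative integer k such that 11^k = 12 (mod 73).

Baby-step giant-step with m = ceil(sqrt(72)) = 9.
Baby table (11^j mod 73 for j=0..8):
  0:1  1:11  2:48  3:17  4:41  5:13  6:70  7:40
  8:2
Giant step factor: 11^(-9) ≡ 10 (mod 73).
Scan 12·10^i mod 73 for i = 0, 1, …:
  i=0: 12   i=1: 47   i=2: 32   i=3: 28
  i=4: 61   i=5: 26   i=6: 41
Match at i=6, j=4: k = 6·9 + 4 = 58.

58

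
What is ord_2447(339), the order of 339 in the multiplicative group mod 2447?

2446

The order of 339 must divide p − 1 = 2446 = 2 · 1223.
Divisors: 1, 2, 1223, 2446.
Check each in increasing order: 339^1 ≡ 339;  339^2 ≡ 2359;  339^1223 ≡ 2446;  339^2446 ≡ 1.
Smallest exponent giving 1 is 2446.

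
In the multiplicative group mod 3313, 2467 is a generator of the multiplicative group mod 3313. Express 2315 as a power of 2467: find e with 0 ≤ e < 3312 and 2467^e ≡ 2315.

2059

Baby-step giant-step with m = ceil(sqrt(3312)) = 58.
Baby table (2467^j mod 3313 for j=0..57):
  0:1  1:2467  2:108  3:1396  4:1725  5:1683  6:772  7:2862
  8:551  9:987  10:3187  11:580  12:2957  13:3006  14:1308  15:3287
  16:2118  17:505  18:147  19:1532  20:2624  21:3119  22:1787  23:2239
  24:842  25:3276  26:1485  27:2630  28:1356  29:2435  30:676  31:1253
  32:122  33:2804  34:3237  35:1349  36:1731  37:3233  38:1420  39:1299
  40:962  41:1146  42:1193  43:1187  44:2950  45:2302  46:552  47:141
  48:3295  49:1976  50:1369  51:1376  52:2080  53:2836  54:2669  55:1492
  56:21  57:2112
Giant step factor: 2467^(-58) ≡ 577 (mod 3313).
Scan 2315·577^i mod 3313 for i = 0, 1, …:
  i=0: 2315   i=1: 616   i=2: 941   i=3: 2938
  i=4: 2283   i=5: 2030   i=6: 1821   i=7: 496
  i=8: 1274   i=9: 2925     …   i=34: 3122
  i=35: 2435
Match at i=35, j=29: e = 35·58 + 29 = 2059.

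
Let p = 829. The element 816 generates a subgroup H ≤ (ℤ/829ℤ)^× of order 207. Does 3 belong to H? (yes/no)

yes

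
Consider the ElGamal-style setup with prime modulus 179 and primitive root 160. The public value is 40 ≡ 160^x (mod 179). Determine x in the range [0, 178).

Baby-step giant-step with m = ceil(sqrt(178)) = 14.
Baby table (160^j mod 179 for j=0..13):
  0:1  1:160  2:3  3:122  4:9  5:8  6:27  7:24
  8:81  9:72  10:64  11:37  12:13  13:111
Giant step factor: 160^(-14) ≡ 101 (mod 179).
Scan 40·101^i mod 179 for i = 0, 1, …:
  i=0: 40   i=1: 102   i=2: 99   i=3: 154
  i=4: 160
Match at i=4, j=1: x = 4·14 + 1 = 57.

57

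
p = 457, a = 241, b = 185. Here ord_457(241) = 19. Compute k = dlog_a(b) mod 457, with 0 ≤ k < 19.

17

Successive powers of 241 modulo 457:
  241^0=1  241^1=241  241^2=42  241^3=68  241^4=393  241^5=114
  241^6=54  241^7=218  241^8=440  241^9=16  241^10=200  241^11=215
  241^12=174  241^13=347  241^14=453  241^15=407  241^16=289  241^17=185
So 241^17 ≡ 185 (mod 457), giving k = 17.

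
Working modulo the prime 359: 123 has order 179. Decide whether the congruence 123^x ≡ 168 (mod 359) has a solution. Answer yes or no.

no

168 ∈ ⟨123⟩ iff 168^179 ≡ 1 (mod 359), since |⟨123⟩| = 179.
168^179 mod 359 = 358.
Since 358 ≠ 1, 168 does not lie in the subgroup.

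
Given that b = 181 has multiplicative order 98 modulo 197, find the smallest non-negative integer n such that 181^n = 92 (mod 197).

55

Baby-step giant-step with m = ceil(sqrt(98)) = 10.
Baby table (181^j mod 197 for j=0..9):
  0:1  1:181  2:59  3:41  4:132  5:55  6:105  7:93
  8:88  9:168
Giant step factor: 181^(-10) ≡ 76 (mod 197).
Scan 92·76^i mod 197 for i = 0, 1, …:
  i=0: 92   i=1: 97   i=2: 83   i=3: 4
  i=4: 107   i=5: 55
Match at i=5, j=5: n = 5·10 + 5 = 55.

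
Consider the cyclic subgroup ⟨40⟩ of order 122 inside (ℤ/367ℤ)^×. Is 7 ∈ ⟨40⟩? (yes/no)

7 ∈ ⟨40⟩ iff 7^122 ≡ 1 (mod 367), since |⟨40⟩| = 122.
7^122 mod 367 = 1.
Since 1 = 1, 7 lies in the subgroup.

yes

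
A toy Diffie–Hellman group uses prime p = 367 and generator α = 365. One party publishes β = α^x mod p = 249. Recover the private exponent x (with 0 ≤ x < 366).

13

Baby-step giant-step with m = ceil(sqrt(366)) = 20.
Baby table (365^j mod 367 for j=0..19):
  0:1  1:365  2:4  3:359  4:16  5:335  6:64  7:239
  8:256  9:222  10:290  11:154  12:59  13:249  14:236  15:262
  16:210  17:314  18:106  19:155
Giant step factor: 365^(-20) ≡ 264 (mod 367).
Scan 249·264^i mod 367 for i = 0, 1, …:
  i=0: 249
Match at i=0, j=13: x = 0·20 + 13 = 13.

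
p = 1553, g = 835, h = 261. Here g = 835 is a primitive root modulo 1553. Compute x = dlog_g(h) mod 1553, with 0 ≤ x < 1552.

Baby-step giant-step with m = ceil(sqrt(1552)) = 40.
Baby table (835^j mod 1553 for j=0..39):
  0:1  1:835  2:1481  3:447  4:525  5:429  6:1025  7:172
  8:744  9:40  10:787  11:226  12:797  13:811  14:77  15:622
  16:668  17:253  18:47  19:420  20:1275  21:820  22:1380  23:1527
  24:32  25:319  26:802  27:327  28:1270  29:1304  30:187  31:845
  32:513  33:1280  34:336  35:1020  36:656  37:1104  38:911  39:1268
Giant step factor: 835^(-40) ≡ 1396 (mod 1553).
Scan 261·1396^i mod 1553 for i = 0, 1, …:
  i=0: 261   i=1: 954   i=2: 863   i=3: 1173
  i=4: 646   i=5: 1076   i=6: 345   i=7: 190
  i=8: 1230   i=9: 1015     …   i=36: 1325
  i=37: 77
Match at i=37, j=14: x = 37·40 + 14 = 1494.

1494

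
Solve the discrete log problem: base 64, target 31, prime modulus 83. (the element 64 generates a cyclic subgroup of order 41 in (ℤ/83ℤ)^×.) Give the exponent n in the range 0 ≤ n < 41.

Baby-step giant-step with m = ceil(sqrt(41)) = 7.
Baby table (64^j mod 83 for j=0..6):
  0:1  1:64  2:29  3:30  4:11  5:40  6:70
Giant step factor: 64^(-7) ≡ 41 (mod 83).
Scan 31·41^i mod 83 for i = 0, 1, …:
  i=0: 31   i=1: 26   i=2: 70
Match at i=2, j=6: n = 2·7 + 6 = 20.

20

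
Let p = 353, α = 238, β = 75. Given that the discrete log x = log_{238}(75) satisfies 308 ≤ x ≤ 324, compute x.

321

Compute 238^308 mod 353 = 70, then multiply by 238 repeatedly:
  238^308=70  238^309=69  238^310=184  238^311=20  238^312=171
  238^313=103  238^314=157  238^315=301  238^316=332  238^317=297
  238^318=86  238^319=347  238^320=337  238^321=75
Found 75 at exponent 321.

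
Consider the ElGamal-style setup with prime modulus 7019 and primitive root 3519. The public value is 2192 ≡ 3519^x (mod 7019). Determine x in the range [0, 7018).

Baby-step giant-step with m = ceil(sqrt(7018)) = 84.
Baby table (3519^j mod 7019 for j=0..83):
  0:1  1:3519  2:1845  3:6999  4:6829  5:5214  6:400  7:3800
  8:1005  9:6038  10:1209  11:957  12:5582  13:3896  14:1917  15:664
  16:6308  17:3774  18:758  19:182  20:1729  21:5897  22:3379  23:515
  24:1383  25:2610  26:3738  27:416  28:3952  29:2449  30:5718  31:5188
  32:153  33:4963  34:1525  35:3959  36:6025  37:4595  38:5048  39:5842
  40:6366  41:4325  42:2483  43:6041  44:4747  45:6492  46:5522  47:3326
  48:3521  49:1864  50:3670  51:6789  52:4834  53:3809  54:4600  55:1586
  56:1029  57:6266  58:3375  59:477  60:1022  61:2690  62:4498  63:617
  64:2352  65:1287  66:1698  67:2093  68:2336  69:1135  70:254  71:2413
  72:5376  73:1939  74:873  75:4784  76:3334  77:3597  78:2586  79:3510
  80:5269  81:4432  82:7009  83:6924
Giant step factor: 3519^(-84) ≡ 3492 (mod 7019).
Scan 2192·3492^i mod 7019 for i = 0, 1, …:
  i=0: 2192   i=1: 3754   i=2: 4495   i=3: 2056
  i=4: 6134   i=5: 4959   i=6: 955   i=7: 835
  i=8: 2935   i=9: 1280     …   i=44: 91
  i=45: 1917
Match at i=45, j=14: x = 45·84 + 14 = 3794.

3794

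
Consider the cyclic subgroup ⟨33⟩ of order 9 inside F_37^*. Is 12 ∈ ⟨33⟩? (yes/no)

12 ∈ ⟨33⟩ iff 12^9 ≡ 1 (mod 37), since |⟨33⟩| = 9.
12^9 mod 37 = 1.
Since 1 = 1, 12 lies in the subgroup.

yes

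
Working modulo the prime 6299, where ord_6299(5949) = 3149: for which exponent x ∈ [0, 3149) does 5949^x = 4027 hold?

2220

Baby-step giant-step with m = ceil(sqrt(3149)) = 57.
Baby table (5949^j mod 6299 for j=0..56):
  0:1  1:5949  2:2819  3:2293  4:3722  5:1193  6:4483  7:5700
  8:1783  9:5850  10:5974  11:368  12:3479  13:4356  14:6057  15:2813
  16:4393  17:5705  18:33  19:1048  20:4841  21:81  22:3145  23:1575
  24:3062  25:5429  26:2148  27:4080  28:1873  29:5845  30:1425  31:5170
  32:4612  33:4643  34:92  35:5594  36:1089  37:3089  38:2278  39:2673
  40:3001  41:1583  42:262  43:2785  44:1595  45:2361  46:5118  47:3915
  48:2932  49:537  50:1020  51:2043  52:3036  53:1931  54:4442  55:1153
  56:5885
Giant step factor: 5949^(-57) ≡ 2191 (mod 6299).
Scan 4027·2191^i mod 6299 for i = 0, 1, …:
  i=0: 4027   i=1: 4557   i=2: 472   i=3: 1116
  i=4: 1144   i=5: 5801   i=6: 4908   i=7: 1035
  i=8: 45   i=9: 4110     …   i=37: 1382
  i=38: 4442
Match at i=38, j=54: x = 38·57 + 54 = 2220.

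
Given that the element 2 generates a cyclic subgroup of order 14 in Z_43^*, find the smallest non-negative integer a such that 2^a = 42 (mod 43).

Successive powers of 2 modulo 43:
  2^0=1  2^1=2  2^2=4  2^3=8  2^4=16  2^5=32
  2^6=21  2^7=42
So 2^7 ≡ 42 (mod 43), giving a = 7.

7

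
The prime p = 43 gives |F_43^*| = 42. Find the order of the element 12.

42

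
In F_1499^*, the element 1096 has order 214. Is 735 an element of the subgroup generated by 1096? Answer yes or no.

735 ∈ ⟨1096⟩ iff 735^214 ≡ 1 (mod 1499), since |⟨1096⟩| = 214.
735^214 mod 1499 = 1.
Since 1 = 1, 735 lies in the subgroup.

yes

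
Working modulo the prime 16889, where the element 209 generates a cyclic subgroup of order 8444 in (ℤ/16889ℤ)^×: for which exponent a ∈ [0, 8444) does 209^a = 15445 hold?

4928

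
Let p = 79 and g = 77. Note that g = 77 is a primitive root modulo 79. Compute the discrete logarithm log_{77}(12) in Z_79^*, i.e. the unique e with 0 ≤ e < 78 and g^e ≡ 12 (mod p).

51

Baby-step giant-step with m = ceil(sqrt(78)) = 9.
Baby table (77^j mod 79 for j=0..8):
  0:1  1:77  2:4  3:71  4:16  5:47  6:64  7:30
  8:19
Giant step factor: 77^(-9) ≡ 27 (mod 79).
Scan 12·27^i mod 79 for i = 0, 1, …:
  i=0: 12   i=1: 8   i=2: 58   i=3: 65
  i=4: 17   i=5: 64
Match at i=5, j=6: e = 5·9 + 6 = 51.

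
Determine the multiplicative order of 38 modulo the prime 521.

520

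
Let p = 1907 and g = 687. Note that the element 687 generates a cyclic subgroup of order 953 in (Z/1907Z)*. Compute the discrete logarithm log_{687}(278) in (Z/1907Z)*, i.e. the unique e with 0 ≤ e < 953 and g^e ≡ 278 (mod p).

10

Baby-step giant-step with m = ceil(sqrt(953)) = 31.
Baby table (687^j mod 1907 for j=0..30):
  0:1  1:687  2:940  3:1214  4:659  5:774  6:1592  7:993
  8:1392  9:897  10:278  11:286  12:61  13:1860  14:130  15:1588
  16:152  17:1446  18:1762  19:1456  20:1004  21:1321  22:1702  23:283
  24:1814  25:947  26:302  27:1518  28:1644  29:484  30:690
Giant step factor: 687^(-31) ≡ 1208 (mod 1907).
Scan 278·1208^i mod 1907 for i = 0, 1, …:
  i=0: 278
Match at i=0, j=10: e = 0·31 + 10 = 10.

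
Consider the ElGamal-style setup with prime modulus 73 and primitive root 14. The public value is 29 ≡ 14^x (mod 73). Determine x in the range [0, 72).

43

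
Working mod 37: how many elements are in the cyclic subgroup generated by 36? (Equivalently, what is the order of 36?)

The order of 36 must divide p − 1 = 36 = 2^2 · 3^2.
Divisors: 1, 2, 3, 4, 6, 9, 12, 18, 36.
Check each in increasing order: 36^1 ≡ 36;  36^2 ≡ 1.
Smallest exponent giving 1 is 2.

2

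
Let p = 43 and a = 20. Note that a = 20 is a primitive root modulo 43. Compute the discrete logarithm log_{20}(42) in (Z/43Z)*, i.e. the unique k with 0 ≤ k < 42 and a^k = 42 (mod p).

Successive powers of 20 modulo 43:
  20^0=1  20^1=20  20^2=13  20^3=2  20^4=40  20^5=26
  20^6=4  20^7=37  20^8=9  20^9=8  20^10=31  20^11=18
  20^12=16  20^13=19  20^14=36  20^15=32  20^16=38  20^17=29
  20^18=21  20^19=33  20^20=15  20^21=42
So 20^21 ≡ 42 (mod 43), giving k = 21.

21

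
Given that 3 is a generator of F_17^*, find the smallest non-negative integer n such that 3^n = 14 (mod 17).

Successive powers of 3 modulo 17:
  3^0=1  3^1=3  3^2=9  3^3=10  3^4=13  3^5=5
  3^6=15  3^7=11  3^8=16  3^9=14
So 3^9 ≡ 14 (mod 17), giving n = 9.

9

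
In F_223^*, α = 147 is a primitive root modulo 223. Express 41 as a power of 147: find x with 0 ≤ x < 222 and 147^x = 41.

78

Baby-step giant-step with m = ceil(sqrt(222)) = 15.
Baby table (147^j mod 223 for j=0..14):
  0:1  1:147  2:201  3:111  4:38  5:11  6:56  7:204
  8:106  9:195  10:121  11:170  12:14  13:51  14:138
Giant step factor: 147^(-15) ≡ 191 (mod 223).
Scan 41·191^i mod 223 for i = 0, 1, …:
  i=0: 41   i=1: 26   i=2: 60   i=3: 87
  i=4: 115   i=5: 111
Match at i=5, j=3: x = 5·15 + 3 = 78.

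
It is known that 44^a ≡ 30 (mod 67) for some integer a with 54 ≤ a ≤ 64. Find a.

Compute 44^54 mod 67 = 22, then multiply by 44 repeatedly:
  44^54=22  44^55=30
Found 30 at exponent 55.

55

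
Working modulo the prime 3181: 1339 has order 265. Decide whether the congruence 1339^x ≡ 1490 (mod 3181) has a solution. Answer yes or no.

1490 ∈ ⟨1339⟩ iff 1490^265 ≡ 1 (mod 3181), since |⟨1339⟩| = 265.
1490^265 mod 3181 = 1.
Since 1 = 1, 1490 lies in the subgroup.

yes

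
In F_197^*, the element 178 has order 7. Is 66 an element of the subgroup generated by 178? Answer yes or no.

no

66 ∈ ⟨178⟩ iff 66^7 ≡ 1 (mod 197), since |⟨178⟩| = 7.
66^7 mod 197 = 69.
Since 69 ≠ 1, 66 does not lie in the subgroup.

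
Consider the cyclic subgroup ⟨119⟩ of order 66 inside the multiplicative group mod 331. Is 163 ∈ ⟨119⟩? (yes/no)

163 ∈ ⟨119⟩ iff 163^66 ≡ 1 (mod 331), since |⟨119⟩| = 66.
163^66 mod 331 = 1.
Since 1 = 1, 163 lies in the subgroup.

yes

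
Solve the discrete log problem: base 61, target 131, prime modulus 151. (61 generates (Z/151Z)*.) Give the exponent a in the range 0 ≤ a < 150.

33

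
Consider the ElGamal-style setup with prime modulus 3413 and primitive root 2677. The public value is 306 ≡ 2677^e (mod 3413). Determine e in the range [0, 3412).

2149

Baby-step giant-step with m = ceil(sqrt(3412)) = 59.
Baby table (2677^j mod 3413 for j=0..58):
  0:1  1:2677  2:2442  3:1339  4:853  5:184  6:1096  7:2225
  8:640  9:3367  10:3139  11:297  12:3253  13:1718  14:1775  15:779
  16:40  17:1277  18:2116  19:2365  20:3403  21:534  22:2884  23:262
  24:1709  25:1573  26:2692  27:1641  28:426  29:460  30:2740  31:443
  32:1600  33:3298  34:2728  35:2449  36:3013  37:882  38:2731  39:241
  40:100  41:1486  42:1877  43:793  44:3388  45:1335  46:384  47:655
  48:2566  49:2226  50:3317  51:2396  52:1065  53:1150  54:24  55:2814
  56:587  57:1419  58:3407
Giant step factor: 2677^(-59) ≡ 3168 (mod 3413).
Scan 306·3168^i mod 3413 for i = 0, 1, …:
  i=0: 306   i=1: 116   i=2: 2297   i=3: 380
  i=4: 2464   i=5: 421   i=6: 2658   i=7: 673
  i=8: 2352   i=9: 557     …   i=35: 913
  i=36: 1573
Match at i=36, j=25: e = 36·59 + 25 = 2149.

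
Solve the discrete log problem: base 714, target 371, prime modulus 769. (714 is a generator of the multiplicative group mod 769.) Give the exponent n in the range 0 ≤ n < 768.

Baby-step giant-step with m = ceil(sqrt(768)) = 28.
Baby table (714^j mod 769 for j=0..27):
  0:1  1:714  2:718  3:498  4:294  5:748  6:386  7:302
  8:308  9:747  10:441  11:353  12:579  13:453  14:462  15:736
  16:277  17:145  18:484  19:295  20:693  21:335  22:31  23:602
  24:726  25:58  26:655  27:118
Giant step factor: 714^(-28) ≡ 430 (mod 769).
Scan 371·430^i mod 769 for i = 0, 1, …:
  i=0: 371   i=1: 347   i=2: 24   i=3: 323
  i=4: 470   i=5: 622   i=6: 617   i=7: 5
  i=8: 612   i=9: 162     …   i=25: 720
  i=26: 462
Match at i=26, j=14: n = 26·28 + 14 = 742.

742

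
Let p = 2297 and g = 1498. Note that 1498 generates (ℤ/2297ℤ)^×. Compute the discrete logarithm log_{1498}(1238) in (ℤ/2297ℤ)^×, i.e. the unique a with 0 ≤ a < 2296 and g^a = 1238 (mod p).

624

Baby-step giant-step with m = ceil(sqrt(2296)) = 48.
Baby table (1498^j mod 2297 for j=0..47):
  0:1  1:1498  2:2132  3:906  4:1958  5:2112  6:807  7:664
  8:71  9:696  10:2067  11:10  12:1198  13:647  14:2169  15:1204
  16:447  17:1179  18:2046  19:710  20:69  21:2294  22:100  23:495
  24:1876  25:1017  26:555  27:2173  28:305  29:2084  30:209  31:690
  32:2267  33:1000  34:356  35:384  36:982  37:956  38:1057  39:753
  40:167  41:2090  42:9  43:1997  44:812  45:1263  46:1543  47:632
Giant step factor: 1498^(-48) ≡ 636 (mod 2297).
Scan 1238·636^i mod 2297 for i = 0, 1, …:
  i=0: 1238   i=1: 1794   i=2: 1672   i=3: 2178
  i=4: 117   i=5: 908   i=6: 941   i=7: 1256
  i=8: 1757   i=9: 1110   i=10: 781   i=11: 564
  i=12: 372   i=13: 1
Match at i=13, j=0: a = 13·48 + 0 = 624.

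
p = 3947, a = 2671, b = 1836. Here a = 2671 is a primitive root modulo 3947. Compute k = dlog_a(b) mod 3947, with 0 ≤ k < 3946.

1079

Baby-step giant-step with m = ceil(sqrt(3946)) = 63.
Baby table (2671^j mod 3947 for j=0..62):
  0:1  1:2671  2:2012  3:2185  4:2469  5:3209  6:2302  7:3163
  8:1793  9:1392  10:3905  11:2281  12:2330  13:2958  14:2871  15:3367
  16:1991  17:1352  18:3634  19:741  20:1764  21:2873  22:815  23:2068
  24:1775  25:678  26:3212  27:2421  28:1305  29:454  30:905  31:1691
  32:1293  33:3925  34:443  35:3100  36:3241  37:940  38:448  39:667
  40:1460  41:24  42:952  43:924  44:1129  45:51  46:2023  47:3937
  48:919  49:3562  50:1832  51:2939  52:3433  53:662  54:3893  55:1805
  56:1868  57:420  58:872  59:382  60:1996  61:2866  62:1853
Giant step factor: 2671^(-63) ≡ 1872 (mod 3947).
Scan 1836·1872^i mod 3947 for i = 0, 1, …:
  i=0: 1836   i=1: 3102   i=2: 907   i=3: 694
  i=4: 605   i=5: 3718   i=6: 1535   i=7: 104
  i=8: 1285   i=9: 1797     …   i=16: 1985
  i=17: 1793
Match at i=17, j=8: k = 17·63 + 8 = 1079.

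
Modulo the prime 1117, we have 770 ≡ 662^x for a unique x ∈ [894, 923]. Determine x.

917

Compute 662^894 mod 1117 = 715, then multiply by 662 repeatedly:
  662^894=715  662^895=839  662^896=269  662^897=475  662^898=573
  662^899=663  662^900=1042  662^901=615  662^902=542  662^903=247
  662^904=432  662^905=32  662^906=1078  662^907=990  662^908=818
  662^909=888  662^910=314  662^911=106  662^912=918  662^913=68
  662^914=336  662^915=149  662^916=342  662^917=770
Found 770 at exponent 917.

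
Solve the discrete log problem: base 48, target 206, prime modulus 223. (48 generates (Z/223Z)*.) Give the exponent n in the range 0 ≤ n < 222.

Baby-step giant-step with m = ceil(sqrt(222)) = 15.
Baby table (48^j mod 223 for j=0..14):
  0:1  1:48  2:74  3:207  4:124  5:154  6:33  7:23
  8:212  9:141  10:78  11:176  12:197  13:90  14:83
Giant step factor: 48^(-15) ≡ 52 (mod 223).
Scan 206·52^i mod 223 for i = 0, 1, …:
  i=0: 206   i=1: 8   i=2: 193   i=3: 1
Match at i=3, j=0: n = 3·15 + 0 = 45.

45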